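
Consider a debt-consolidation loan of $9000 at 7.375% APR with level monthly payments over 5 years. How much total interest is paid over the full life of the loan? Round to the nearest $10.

At 7.375% the monthly rate is 0.0061458, so the payment is 9,000 × 0.0061458 / (1 − 1.0061458^−60) = $179.81.
Total paid = 60 × $179.81 = $10,788.60; interest = $10,788.60 − $9,000 = $1,788.60.

$1,790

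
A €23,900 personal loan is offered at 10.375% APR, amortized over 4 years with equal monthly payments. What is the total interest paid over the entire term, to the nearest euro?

Monthly rate = 10.375%/12 = 0.0086458; payment = 23,900 × 0.0086458 / (1 − (1+0.0086458)^−48) = €610.48.
Total paid = 48 × €610.48 = €29,303.04; interest = €29,303.04 − €23,900 = €5,403.04.

€5,403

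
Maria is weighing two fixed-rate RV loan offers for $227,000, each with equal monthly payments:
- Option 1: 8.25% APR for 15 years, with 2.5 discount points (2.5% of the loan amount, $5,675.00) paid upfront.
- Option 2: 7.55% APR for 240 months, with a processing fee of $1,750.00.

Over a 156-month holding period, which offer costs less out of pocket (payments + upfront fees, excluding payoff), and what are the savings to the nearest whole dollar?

Option 1: monthly rate = 8.25%/12 = 0.0068750; payment = 227,000 × 0.0068750 / (1 − (1+0.0068750)^−180) = $2,202.22.
Option 2: monthly rate = 7.55%/12 = 0.0062917; payment = 227,000 × 0.0062917 / (1 − (1+0.0062917)^−240) = $1,835.64.
Over 156 months: Option 1 costs 156 × $2,202.22 + $5,675.00 = $349,221.32; Option 2 costs 156 × $1,835.64 + $1,750.00 = $288,109.84.
Option 2 is cheaper by $349,221.32 − $288,109.84 = $61,111.48.

Option 2 by $61,111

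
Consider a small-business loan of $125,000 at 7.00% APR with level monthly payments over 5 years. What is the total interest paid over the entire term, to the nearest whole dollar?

$23,509

At 7.00% the monthly rate is 0.0058333, so the payment is 125,000 × 0.0058333 / (1 − 1.0058333^−60) = $2,475.15.
Total paid = 60 × $2,475.15 = $148,509.00; interest = $148,509.00 − $125,000 = $23,509.00.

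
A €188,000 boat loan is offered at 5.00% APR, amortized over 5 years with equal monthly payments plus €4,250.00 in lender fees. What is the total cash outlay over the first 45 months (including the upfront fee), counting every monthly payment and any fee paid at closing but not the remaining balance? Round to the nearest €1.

At 5.00% the monthly rate is 0.0041667, so the payment is 188,000 × 0.0041667 / (1 − 1.0041667^−60) = €3,547.79.
Total outlay = 45 × €3,547.79 + €4,250.00 = €163,900.55.

€163,901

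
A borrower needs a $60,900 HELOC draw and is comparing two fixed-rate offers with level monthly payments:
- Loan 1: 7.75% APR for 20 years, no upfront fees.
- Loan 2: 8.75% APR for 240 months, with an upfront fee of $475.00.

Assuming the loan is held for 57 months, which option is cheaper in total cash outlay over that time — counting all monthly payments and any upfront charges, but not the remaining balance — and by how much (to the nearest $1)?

Loan 1 by $2,654

Loan 1: at 7.75% the monthly rate is 0.0064583, so the payment is 60,900 × 0.0064583 / (1 − 1.0064583^−240) = $499.96.
Loan 2: at 8.75% the monthly rate is 0.0072917, so the payment is 60,900 × 0.0072917 / (1 − 1.0072917^−240) = $538.18.
Over 57 months: Loan 1 costs 57 × $499.96 = $28,497.72; Loan 2 costs 57 × $538.18 + $475.00 = $31,151.26.
Loan 1 is cheaper by $31,151.26 − $28,497.72 = $2,653.54.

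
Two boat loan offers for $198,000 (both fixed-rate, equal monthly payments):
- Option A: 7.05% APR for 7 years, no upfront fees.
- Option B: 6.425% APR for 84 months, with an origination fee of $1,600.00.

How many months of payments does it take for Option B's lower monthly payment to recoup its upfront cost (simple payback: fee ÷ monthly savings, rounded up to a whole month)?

Option A: monthly rate = 7.05%/12 = 0.0058750; payment = 198,000 × 0.0058750 / (1 − (1+0.0058750)^−84) = $2,993.19.
Option B: at 6.425% the monthly rate is 0.0053542, so the payment is 198,000 × 0.0053542 / (1 − 1.0053542^−84) = $2,933.00.
Monthly savings = $2,993.19 − $2,933.00 = $60.19.
Break-even = $1,600.00 / $60.19 = 26.58 → 27 months.

27 months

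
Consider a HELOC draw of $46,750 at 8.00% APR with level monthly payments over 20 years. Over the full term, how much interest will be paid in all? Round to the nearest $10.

$47,100

Monthly rate = 8%/12 = 0.0066667; payment = 46,750 × 0.0066667 / (1 − (1+0.0066667)^−240) = $391.04.
Total paid = 240 × $391.04 = $93,849.60; interest = $93,849.60 − $46,750 = $47,099.60.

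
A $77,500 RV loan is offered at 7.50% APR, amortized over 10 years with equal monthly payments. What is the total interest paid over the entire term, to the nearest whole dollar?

$32,893

Monthly rate = 7.5%/12 = 0.0062500; payment = 77,500 × 0.0062500 / (1 − (1+0.0062500)^−120) = $919.94.
Total paid = 120 × $919.94 = $110,392.80; interest = $110,392.80 − $77,500 = $32,892.80.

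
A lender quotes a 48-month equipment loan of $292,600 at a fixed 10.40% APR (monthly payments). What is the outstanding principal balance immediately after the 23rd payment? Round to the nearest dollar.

$167,422

With monthly rate i = 10.4%/12 = 0.0086667, the balance after k of n payments is P · [(1+i)^n − (1+i)^k] / [(1+i)^n − 1].
(1+0.0086667)^48 = 1.51317135 and (1+0.0086667)^23 = 1.21954095, so the balance is 292,600 × (1.51317135 − 1.21954095) / (1.51317135 − 1) = $167,422.16.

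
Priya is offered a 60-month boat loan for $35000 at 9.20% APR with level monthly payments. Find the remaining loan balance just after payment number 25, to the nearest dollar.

$22,333

With monthly rate i = 9.2%/12 = 0.0076667, the balance after k of n payments is P · [(1+i)^n − (1+i)^k] / [(1+i)^n − 1].
(1+0.0076667)^60 = 1.58129737 and (1+0.0076667)^25 = 1.21038160, so the balance is 35,000 × (1.58129737 − 1.21038160) / (1.58129737 − 1) = $22,332.89.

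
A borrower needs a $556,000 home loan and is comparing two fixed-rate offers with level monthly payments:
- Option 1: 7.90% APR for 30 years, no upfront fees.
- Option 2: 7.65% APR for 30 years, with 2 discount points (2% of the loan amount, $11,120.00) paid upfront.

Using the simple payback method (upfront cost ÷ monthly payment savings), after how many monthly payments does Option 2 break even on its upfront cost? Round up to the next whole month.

116 months

Option 1: monthly rate = 7.9%/12 = 0.0065833; payment = 556,000 × 0.0065833 / (1 − (1+0.0065833)^−360) = $4,041.04.
Option 2: monthly rate = 7.65%/12 = 0.0063750; payment = 556,000 × 0.0063750 / (1 − (1+0.0063750)^−360) = $3,944.90.
Monthly savings = $4,041.04 − $3,944.90 = $96.14.
Break-even = $11,120.00 / $96.14 = 115.66 → 116 months.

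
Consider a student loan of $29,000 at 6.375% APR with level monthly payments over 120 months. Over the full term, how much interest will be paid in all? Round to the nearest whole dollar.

Monthly rate = 6.375%/12 = 0.0053125; payment = 29,000 × 0.0053125 / (1 − (1+0.0053125)^−120) = $327.45.
Total paid = 120 × $327.45 = $39,294.00; interest = $39,294.00 − $29,000 = $10,294.00.

$10,294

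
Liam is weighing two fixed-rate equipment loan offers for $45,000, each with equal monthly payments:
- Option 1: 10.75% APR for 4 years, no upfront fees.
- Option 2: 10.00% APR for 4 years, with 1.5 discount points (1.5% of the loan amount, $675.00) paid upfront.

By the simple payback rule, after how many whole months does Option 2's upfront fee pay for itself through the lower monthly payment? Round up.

Option 1: at 10.75% the monthly rate is 0.0089583, so the payment is 45,000 × 0.0089583 / (1 − 1.0089583^−48) = $1,157.59.
Option 2: at 10.00% the monthly rate is 0.0083333, so the payment is 45,000 × 0.0083333 / (1 − 1.0083333^−48) = $1,141.32.
Monthly savings = $1,157.59 − $1,141.32 = $16.27.
Break-even = $675.00 / $16.27 = 41.49 → 42 months.

42 months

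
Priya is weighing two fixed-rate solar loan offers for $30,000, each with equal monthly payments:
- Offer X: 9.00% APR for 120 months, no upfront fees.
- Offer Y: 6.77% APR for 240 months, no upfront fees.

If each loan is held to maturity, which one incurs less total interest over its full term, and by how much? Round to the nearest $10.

Offer X by $9,230

Offer X: at 9.00% the monthly rate is 0.0075000, so the payment is 30,000 × 0.0075000 / (1 − 1.0075000^−120) = $380.03.
Total interest on Offer X = 120 × $380.03 − $30,000 = $15,603.60.
Offer Y: monthly rate = 6.77%/12 = 0.0056417; payment = 30,000 × 0.0056417 / (1 − (1+0.0056417)^−240) = $228.47.
Total interest on Offer Y = 240 × $228.47 − $30,000 = $24,832.80.
Offer X is lower by $9,229.20.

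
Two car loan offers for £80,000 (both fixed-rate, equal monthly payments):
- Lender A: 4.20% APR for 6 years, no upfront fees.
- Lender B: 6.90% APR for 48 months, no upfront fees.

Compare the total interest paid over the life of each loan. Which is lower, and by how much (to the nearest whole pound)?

Lender A: at 4.20% the monthly rate is 0.0035000, so the payment is 80,000 × 0.0035000 / (1 − 1.0035000^−72) = £1,258.92.
Total interest on Lender A = 72 × £1,258.92 − £80,000 = £10,642.24.
Lender B: monthly rate = 6.9%/12 = 0.0057500; payment = 80,000 × 0.0057500 / (1 − (1+0.0057500)^−48) = £1,911.99.
Total interest on Lender B = 48 × £1,911.99 − £80,000 = £11,775.52.
Lender A is lower by £1,133.28.

Lender A by £1,133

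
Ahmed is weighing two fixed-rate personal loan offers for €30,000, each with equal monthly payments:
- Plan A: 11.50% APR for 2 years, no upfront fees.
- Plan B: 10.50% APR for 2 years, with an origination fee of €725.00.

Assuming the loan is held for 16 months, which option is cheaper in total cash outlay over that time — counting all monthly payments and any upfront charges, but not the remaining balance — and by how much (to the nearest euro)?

Plan A: at 11.50% the monthly rate is 0.0095833, so the payment is 30,000 × 0.0095833 / (1 − 1.0095833^−24) = €1,405.21.
Plan B: monthly rate = 10.5%/12 = 0.0087500; payment = 30,000 × 0.0087500 / (1 − (1+0.0087500)^−24) = €1,391.28.
Over 16 months: Plan A costs 16 × €1,405.21 = €22,483.36; Plan B costs 16 × €1,391.28 + €725.00 = €22,985.48.
Plan A is cheaper by €22,985.48 − €22,483.36 = €502.12.

Plan A by €502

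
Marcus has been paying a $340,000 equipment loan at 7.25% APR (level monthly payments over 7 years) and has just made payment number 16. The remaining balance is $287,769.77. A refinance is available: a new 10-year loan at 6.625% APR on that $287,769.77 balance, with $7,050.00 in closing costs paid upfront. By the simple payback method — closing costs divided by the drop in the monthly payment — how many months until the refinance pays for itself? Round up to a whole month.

Current payment = 340,000 × 7.25%/12 / (1 − (1+0.0060417)^−84) = $5,173.16.
Refinanced payment = 287,769.77 × 0.0055208 / (1 − (1+0.0055208)^−120) = $3,285.90.
Monthly savings = $5,173.16 − $3,285.90 = $1,887.26.
Break-even = $7,050.00 / $1,887.26 = 3.74 → 4 months.

4 months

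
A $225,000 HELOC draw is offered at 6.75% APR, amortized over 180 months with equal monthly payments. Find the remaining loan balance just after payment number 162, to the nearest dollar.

With monthly rate i = 6.75%/12 = 0.0056250, the balance after k of n payments is P · [(1+i)^n − (1+i)^k] / [(1+i)^n − 1].
(1+0.0056250)^180 = 2.74467584 and (1+0.0056250)^162 = 2.48108677, so the balance is 225,000 × (2.74467584 − 2.48108677) / (2.74467584 − 1) = $33,993.44.

$33,993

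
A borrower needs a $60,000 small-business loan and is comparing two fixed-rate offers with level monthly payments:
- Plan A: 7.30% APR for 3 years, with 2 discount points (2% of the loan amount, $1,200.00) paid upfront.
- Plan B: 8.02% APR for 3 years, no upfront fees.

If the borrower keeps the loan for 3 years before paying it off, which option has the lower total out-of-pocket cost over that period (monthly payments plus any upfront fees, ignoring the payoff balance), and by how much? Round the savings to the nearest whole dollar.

Plan A: monthly rate = 7.3%/12 = 0.0060833; payment = 60,000 × 0.0060833 / (1 − (1+0.0060833)^−36) = $1,860.87.
Plan B: at 8.02% the monthly rate is 0.0066833, so the payment is 60,000 × 0.0066833 / (1 − 1.0066833^−36) = $1,880.74.
Over 36 months: Plan A costs 36 × $1,860.87 + $1,200.00 = $68,191.32; Plan B costs 36 × $1,880.74 = $67,706.64.
Plan B is cheaper by $68,191.32 − $67,706.64 = $484.68.

Plan B by $485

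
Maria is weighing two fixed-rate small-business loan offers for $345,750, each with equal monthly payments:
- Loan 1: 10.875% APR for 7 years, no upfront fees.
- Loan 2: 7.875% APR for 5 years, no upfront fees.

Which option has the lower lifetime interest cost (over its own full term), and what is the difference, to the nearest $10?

Loan 2 by $75,990

Loan 1: monthly rate = 10.875%/12 = 0.0090625; payment = 345,750 × 0.0090625 / (1 − (1+0.0090625)^−84) = $5,897.38.
Total interest on Loan 1 = 84 × $5,897.38 − $345,750 = $149,629.92.
Loan 2: monthly rate = 7.875%/12 = 0.0065625; payment = 345,750 × 0.0065625 / (1 − (1+0.0065625)^−60) = $6,989.90.
Total interest on Loan 2 = 60 × $6,989.90 − $345,750 = $73,644.00.
Loan 2 is lower by $75,985.92.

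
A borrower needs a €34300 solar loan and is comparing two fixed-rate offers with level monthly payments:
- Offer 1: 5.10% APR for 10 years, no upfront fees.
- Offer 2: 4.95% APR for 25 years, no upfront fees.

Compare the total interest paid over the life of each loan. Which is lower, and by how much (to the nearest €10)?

Offer 1: at 5.10% the monthly rate is 0.0042500, so the payment is 34,300 × 0.0042500 / (1 − 1.0042500^−120) = €365.48.
Total interest on Offer 1 = 120 × €365.48 − €34,300 = €9,557.60.
Offer 2: monthly rate = 4.95%/12 = 0.0041250; payment = 34,300 × 0.0041250 / (1 − (1+0.0041250)^−300) = €199.52.
Total interest on Offer 2 = 300 × €199.52 − €34,300 = €25,556.00.
Offer 1 is lower by €15,998.40.

Offer 1 by €16,000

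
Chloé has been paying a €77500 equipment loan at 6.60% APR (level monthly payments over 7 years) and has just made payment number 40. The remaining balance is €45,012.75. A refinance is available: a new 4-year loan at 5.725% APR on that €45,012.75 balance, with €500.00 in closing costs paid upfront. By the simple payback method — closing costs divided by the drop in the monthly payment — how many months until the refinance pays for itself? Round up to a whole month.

5 months

Current payment = 77,500 × 6.6%/12 / (1 − (1+0.0055000)^−84) = €1,154.59.
Refinanced payment = 45,012.75 × 0.0047708 / (1 − (1+0.0047708)^−48) = €1,051.46.
Monthly savings = €1,154.59 − €1,051.46 = €103.13.
Break-even = €500.00 / €103.13 = 4.85 → 5 months.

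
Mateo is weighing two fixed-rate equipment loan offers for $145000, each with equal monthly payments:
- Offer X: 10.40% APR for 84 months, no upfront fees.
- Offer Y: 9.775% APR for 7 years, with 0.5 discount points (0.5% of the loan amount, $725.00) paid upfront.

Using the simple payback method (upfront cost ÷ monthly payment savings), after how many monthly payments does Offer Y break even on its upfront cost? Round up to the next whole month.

Offer X: at 10.40% the monthly rate is 0.0086667, so the payment is 145,000 × 0.0086667 / (1 − 1.0086667^−84) = $2,437.25.
Offer Y: at 9.775% the monthly rate is 0.0081458, so the payment is 145,000 × 0.0081458 / (1 − 1.0081458^−84) = $2,390.35.
Monthly savings = $2,437.25 − $2,390.35 = $46.90.
Break-even = $725.00 / $46.90 = 15.46 → 16 months.

16 months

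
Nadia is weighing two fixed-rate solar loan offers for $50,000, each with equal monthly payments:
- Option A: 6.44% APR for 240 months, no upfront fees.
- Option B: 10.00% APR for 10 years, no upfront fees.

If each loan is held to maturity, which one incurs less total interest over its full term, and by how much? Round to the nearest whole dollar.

Option A: monthly rate = 6.44%/12 = 0.0053667; payment = 50,000 × 0.0053667 / (1 − (1+0.0053667)^−240) = $371.02.
Total interest on Option A = 240 × $371.02 − $50,000 = $39,044.80.
Option B: monthly rate = 10%/12 = 0.0083333; payment = 50,000 × 0.0083333 / (1 − (1+0.0083333)^−120) = $660.75.
Total interest on Option B = 120 × $660.75 − $50,000 = $29,290.00.
Option B is lower by $9,754.80.

Option B by $9,755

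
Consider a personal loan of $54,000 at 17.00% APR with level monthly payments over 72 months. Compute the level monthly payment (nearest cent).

$1,201.29

Monthly rate = 17%/12 = 0.0141667; payment = 54,000 × 0.0141667 / (1 − (1+0.0141667)^−72) = $1,201.29.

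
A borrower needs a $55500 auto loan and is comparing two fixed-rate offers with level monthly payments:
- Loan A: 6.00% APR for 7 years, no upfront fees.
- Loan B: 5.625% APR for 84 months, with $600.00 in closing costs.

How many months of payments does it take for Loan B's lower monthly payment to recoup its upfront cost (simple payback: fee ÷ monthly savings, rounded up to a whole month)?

Loan A: monthly rate = 6%/12 = 0.0050000; payment = 55,500 × 0.0050000 / (1 − (1+0.0050000)^−84) = $810.77.
Loan B: monthly rate = 5.625%/12 = 0.0046875; payment = 55,500 × 0.0046875 / (1 − (1+0.0046875)^−84) = $800.83.
Monthly savings = $810.77 − $800.83 = $9.94.
Break-even = $600.00 / $9.94 = 60.36 → 61 months.

61 months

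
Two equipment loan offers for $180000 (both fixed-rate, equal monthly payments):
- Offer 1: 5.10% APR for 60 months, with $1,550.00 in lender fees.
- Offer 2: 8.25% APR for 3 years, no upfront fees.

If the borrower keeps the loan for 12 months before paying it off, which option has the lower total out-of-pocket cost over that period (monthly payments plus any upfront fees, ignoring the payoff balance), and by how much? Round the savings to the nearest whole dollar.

Offer 1 by $25,525

Offer 1: at 5.10% the monthly rate is 0.0042500, so the payment is 180,000 × 0.0042500 / (1 − 1.0042500^−60) = $3,405.07.
Offer 2: at 8.25% the monthly rate is 0.0068750, so the payment is 180,000 × 0.0068750 / (1 − 1.0068750^−36) = $5,661.33.
Over 12 months: Offer 1 costs 12 × $3,405.07 + $1,550.00 = $42,410.84; Offer 2 costs 12 × $5,661.33 = $67,935.96.
Offer 1 is cheaper by $67,935.96 − $42,410.84 = $25,525.12.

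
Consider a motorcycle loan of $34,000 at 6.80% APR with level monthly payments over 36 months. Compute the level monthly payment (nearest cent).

At 6.80% the monthly rate is 0.0056667, so the payment is 34,000 × 0.0056667 / (1 − 1.0056667^−36) = $1,046.72.

$1,046.72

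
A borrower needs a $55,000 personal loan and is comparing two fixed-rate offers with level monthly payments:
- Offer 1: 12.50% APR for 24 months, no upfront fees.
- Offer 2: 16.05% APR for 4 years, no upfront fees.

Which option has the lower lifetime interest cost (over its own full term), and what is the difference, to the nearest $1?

Offer 1 by $12,440

Offer 1: monthly rate = 12.5%/12 = 0.0104167; payment = 55,000 × 0.0104167 / (1 − (1+0.0104167)^−24) = $2,601.90.
Total interest on Offer 1 = 24 × $2,601.90 − $55,000 = $7,445.60.
Offer 2: at 16.05% the monthly rate is 0.0133750, so the payment is 55,000 × 0.0133750 / (1 − 1.0133750^−48) = $1,560.12.
Total interest on Offer 2 = 48 × $1,560.12 − $55,000 = $19,885.76.
Offer 1 is lower by $12,440.16.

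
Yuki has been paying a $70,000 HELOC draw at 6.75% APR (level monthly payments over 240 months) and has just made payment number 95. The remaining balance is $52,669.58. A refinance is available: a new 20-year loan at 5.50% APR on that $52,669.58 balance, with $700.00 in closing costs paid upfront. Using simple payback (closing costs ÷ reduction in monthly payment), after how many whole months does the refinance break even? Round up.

Current payment = 70,000 × 6.75%/12 / (1 − (1+0.0056250)^−240) = $532.25.
Refinanced payment = 52,669.58 × 0.0045833 / (1 − (1+0.0045833)^−240) = $362.31.
Monthly savings = $532.25 − $362.31 = $169.94.
Break-even = $700.00 / $169.94 = 4.12 → 5 months.

5 months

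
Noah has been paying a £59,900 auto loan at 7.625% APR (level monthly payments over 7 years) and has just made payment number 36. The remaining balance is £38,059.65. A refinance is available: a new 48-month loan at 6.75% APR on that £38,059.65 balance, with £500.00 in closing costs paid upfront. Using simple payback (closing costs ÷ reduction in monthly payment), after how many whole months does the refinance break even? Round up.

Current payment = 59,900 × 7.625%/12 / (1 − (1+0.0063542)^−84) = £922.46.
Refinanced payment = 38,059.65 × 0.0056250 / (1 − (1+0.0056250)^−48) = £906.98.
Monthly savings = £922.46 − £906.98 = £15.48.
Break-even = £500.00 / £15.48 = 32.30 → 33 months.

33 months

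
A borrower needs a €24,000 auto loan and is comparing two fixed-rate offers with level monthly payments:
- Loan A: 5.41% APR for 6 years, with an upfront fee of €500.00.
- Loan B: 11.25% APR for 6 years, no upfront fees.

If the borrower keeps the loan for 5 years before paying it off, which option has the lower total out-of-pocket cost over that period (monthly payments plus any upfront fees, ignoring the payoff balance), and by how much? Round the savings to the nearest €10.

Loan A: monthly rate = 5.41%/12 = 0.0045083; payment = 24,000 × 0.0045083 / (1 − (1+0.0045083)^−72) = €391.10.
Loan B: monthly rate = 11.25%/12 = 0.0093750; payment = 24,000 × 0.0093750 / (1 − (1+0.0093750)^−72) = €459.90.
Over 60 months: Loan A costs 60 × €391.10 + €500.00 = €23,966.00; Loan B costs 60 × €459.90 = €27,594.00.
Loan A is cheaper by €27,594.00 − €23,966.00 = €3,628.00.

Loan A by €3,630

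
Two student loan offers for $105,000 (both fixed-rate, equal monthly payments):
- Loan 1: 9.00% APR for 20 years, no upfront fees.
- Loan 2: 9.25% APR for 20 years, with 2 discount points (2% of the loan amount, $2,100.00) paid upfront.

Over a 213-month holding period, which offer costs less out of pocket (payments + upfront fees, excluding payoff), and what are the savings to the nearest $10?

Loan 1: monthly rate = 9%/12 = 0.0075000; payment = 105,000 × 0.0075000 / (1 − (1+0.0075000)^−240) = $944.71.
Loan 2: at 9.25% the monthly rate is 0.0077083, so the payment is 105,000 × 0.0077083 / (1 − 1.0077083^−240) = $961.66.
Over 213 months: Loan 1 costs 213 × $944.71 = $201,223.23; Loan 2 costs 213 × $961.66 + $2,100.00 = $206,933.58.
Loan 1 is cheaper by $206,933.58 − $201,223.23 = $5,710.35.

Loan 1 by $5,710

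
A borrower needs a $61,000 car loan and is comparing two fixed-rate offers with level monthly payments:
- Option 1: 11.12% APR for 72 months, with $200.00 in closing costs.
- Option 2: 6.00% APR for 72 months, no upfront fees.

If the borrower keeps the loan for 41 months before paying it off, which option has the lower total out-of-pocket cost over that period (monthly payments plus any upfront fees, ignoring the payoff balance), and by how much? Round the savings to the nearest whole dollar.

Option 2 by $6,509

Option 1: monthly rate = 11.12%/12 = 0.0092667; payment = 61,000 × 0.0092667 / (1 − (1+0.0092667)^−72) = $1,164.83.
Option 2: at 6.00% the monthly rate is 0.0050000, so the payment is 61,000 × 0.0050000 / (1 − 1.0050000^−72) = $1,010.95.
Over 41 months: Option 1 costs 41 × $1,164.83 + $200.00 = $47,958.03; Option 2 costs 41 × $1,010.95 = $41,448.95.
Option 2 is cheaper by $47,958.03 − $41,448.95 = $6,509.08.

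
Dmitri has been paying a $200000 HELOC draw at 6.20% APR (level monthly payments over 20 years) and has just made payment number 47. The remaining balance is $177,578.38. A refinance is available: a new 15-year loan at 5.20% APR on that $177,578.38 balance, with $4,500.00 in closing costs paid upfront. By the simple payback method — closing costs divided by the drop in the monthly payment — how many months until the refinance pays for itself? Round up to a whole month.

136 months

Current payment = 200,000 × 6.2%/12 / (1 − (1+0.0051667)^−240) = $1,456.03.
Refinanced payment = 177,578.38 × 0.0043333 / (1 − (1+0.0043333)^−180) = $1,422.85.
Monthly savings = $1,456.03 − $1,422.85 = $33.18.
Break-even = $4,500.00 / $33.18 = 135.62 → 136 months.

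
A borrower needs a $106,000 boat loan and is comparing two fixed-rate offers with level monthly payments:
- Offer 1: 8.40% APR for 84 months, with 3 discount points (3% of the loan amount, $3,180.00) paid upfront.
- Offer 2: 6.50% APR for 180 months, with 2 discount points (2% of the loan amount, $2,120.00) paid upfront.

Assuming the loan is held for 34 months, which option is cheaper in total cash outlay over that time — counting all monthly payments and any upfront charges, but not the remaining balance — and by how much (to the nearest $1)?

Offer 2 by $26,559

Offer 1: monthly rate = 8.4%/12 = 0.0070000; payment = 106,000 × 0.0070000 / (1 − (1+0.0070000)^−84) = $1,673.34.
Offer 2: at 6.50% the monthly rate is 0.0054167, so the payment is 106,000 × 0.0054167 / (1 − 1.0054167^−180) = $923.37.
Over 34 months: Offer 1 costs 34 × $1,673.34 + $3,180.00 = $60,073.56; Offer 2 costs 34 × $923.37 + $2,120.00 = $33,514.58.
Offer 2 is cheaper by $60,073.56 − $33,514.58 = $26,558.98.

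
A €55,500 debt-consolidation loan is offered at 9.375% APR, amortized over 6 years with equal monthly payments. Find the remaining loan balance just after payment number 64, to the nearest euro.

With monthly rate i = 9.375%/12 = 0.0078125, the balance after k of n payments is P · [(1+i)^n − (1+i)^k] / [(1+i)^n − 1].
(1+0.0078125)^72 = 1.75122249 and (1+0.0078125)^64 = 1.64552090, so the balance is 55,500 × (1.75122249 − 1.64552090) / (1.75122249 − 1) = €7,809.19.

€7,809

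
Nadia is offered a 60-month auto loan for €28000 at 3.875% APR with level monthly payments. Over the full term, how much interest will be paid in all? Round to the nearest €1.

€2,845

At 3.875% the monthly rate is 0.0032292, so the payment is 28,000 × 0.0032292 / (1 − 1.0032292^−60) = €514.08.
Total paid = 60 × €514.08 = €30,844.80; interest = €30,844.80 − €28,000 = €2,844.80.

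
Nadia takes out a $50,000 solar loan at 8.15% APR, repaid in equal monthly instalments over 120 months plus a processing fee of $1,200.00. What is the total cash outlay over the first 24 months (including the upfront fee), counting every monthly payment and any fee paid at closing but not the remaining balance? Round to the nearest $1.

At 8.15% the monthly rate is 0.0067917, so the payment is 50,000 × 0.0067917 / (1 − 1.0067917^−120) = $610.61.
Total outlay = 24 × $610.61 + $1,200.00 = $15,854.64.

$15,855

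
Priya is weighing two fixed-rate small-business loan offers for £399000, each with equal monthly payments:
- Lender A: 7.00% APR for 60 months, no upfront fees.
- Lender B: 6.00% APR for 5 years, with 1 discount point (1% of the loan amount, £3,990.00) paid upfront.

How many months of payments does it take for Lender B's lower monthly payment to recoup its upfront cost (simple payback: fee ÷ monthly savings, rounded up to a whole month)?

22 months

Lender A: at 7.00% the monthly rate is 0.0058333, so the payment is 399,000 × 0.0058333 / (1 − 1.0058333^−60) = £7,900.68.
Lender B: monthly rate = 6%/12 = 0.0050000; payment = 399,000 × 0.0050000 / (1 − (1+0.0050000)^−60) = £7,713.79.
Monthly savings = £7,900.68 − £7,713.79 = £186.89.
Break-even = £3,990.00 / £186.89 = 21.35 → 22 months.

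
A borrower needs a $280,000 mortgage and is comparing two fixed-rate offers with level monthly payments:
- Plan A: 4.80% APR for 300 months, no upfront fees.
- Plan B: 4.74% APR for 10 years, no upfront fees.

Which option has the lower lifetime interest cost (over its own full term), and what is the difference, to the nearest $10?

Plan B by $129,190

Plan A: monthly rate = 4.8%/12 = 0.0040000; payment = 280,000 × 0.0040000 / (1 − (1+0.0040000)^−300) = $1,604.39.
Total interest on Plan A = 300 × $1,604.39 − $280,000 = $201,317.00.
Plan B: at 4.74% the monthly rate is 0.0039500, so the payment is 280,000 × 0.0039500 / (1 − 1.0039500^−120) = $2,934.38.
Total interest on Plan B = 120 × $2,934.38 − $280,000 = $72,125.60.
Plan B is lower by $129,191.40.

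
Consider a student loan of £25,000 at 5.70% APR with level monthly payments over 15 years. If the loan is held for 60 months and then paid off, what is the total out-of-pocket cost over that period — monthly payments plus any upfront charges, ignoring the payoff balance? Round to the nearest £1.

£12,416

Monthly rate = 5.7%/12 = 0.0047500; payment = 25,000 × 0.0047500 / (1 − (1+0.0047500)^−180) = £206.93.
Total outlay = 60 × £206.93 = £12,415.80.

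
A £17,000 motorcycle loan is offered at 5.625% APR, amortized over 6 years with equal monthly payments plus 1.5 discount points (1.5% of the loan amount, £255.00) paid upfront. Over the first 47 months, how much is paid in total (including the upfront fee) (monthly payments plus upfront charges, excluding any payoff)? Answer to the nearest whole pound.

£13,356

At 5.625% the monthly rate is 0.0046875, so the payment is 17,000 × 0.0046875 / (1 − 1.0046875^−72) = £278.74.
Total outlay = 47 × £278.74 + £255.00 = £13,355.78.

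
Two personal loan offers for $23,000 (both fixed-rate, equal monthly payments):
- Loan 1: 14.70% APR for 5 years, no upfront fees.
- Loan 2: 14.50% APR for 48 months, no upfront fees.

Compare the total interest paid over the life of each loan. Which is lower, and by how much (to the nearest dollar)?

Loan 2 by $2,167

Loan 1: monthly rate = 14.7%/12 = 0.0122500; payment = 23,000 × 0.0122500 / (1 − (1+0.0122500)^−60) = $543.55.
Total interest on Loan 1 = 60 × $543.55 − $23,000 = $9,613.00.
Loan 2: monthly rate = 14.5%/12 = 0.0120833; payment = 23,000 × 0.0120833 / (1 − (1+0.0120833)^−48) = $634.29.
Total interest on Loan 2 = 48 × $634.29 − $23,000 = $7,445.92.
Loan 2 is lower by $2,167.08.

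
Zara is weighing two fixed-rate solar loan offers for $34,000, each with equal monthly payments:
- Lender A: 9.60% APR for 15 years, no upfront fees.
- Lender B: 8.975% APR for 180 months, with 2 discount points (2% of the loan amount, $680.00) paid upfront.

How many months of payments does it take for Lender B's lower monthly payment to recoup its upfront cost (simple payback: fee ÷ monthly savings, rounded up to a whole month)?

Lender A: monthly rate = 9.6%/12 = 0.0080000; payment = 34,000 × 0.0080000 / (1 − (1+0.0080000)^−180) = $357.09.
Lender B: monthly rate = 8.975%/12 = 0.0074792; payment = 34,000 × 0.0074792 / (1 − (1+0.0074792)^−180) = $344.35.
Monthly savings = $357.09 − $344.35 = $12.74.
Break-even = $680.00 / $12.74 = 53.38 → 54 months.

54 months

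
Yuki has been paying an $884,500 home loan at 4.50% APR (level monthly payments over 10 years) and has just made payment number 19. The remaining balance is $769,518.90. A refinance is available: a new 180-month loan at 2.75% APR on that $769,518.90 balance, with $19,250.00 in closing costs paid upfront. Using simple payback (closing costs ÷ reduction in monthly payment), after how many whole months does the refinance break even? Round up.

5 months

Current payment = 884,500 × 4.5%/12 / (1 − (1+0.0037500)^−120) = $9,166.82.
Refinanced payment = 769,518.90 × 0.0022917 / (1 − (1+0.0022917)^−180) = $5,222.12.
Monthly savings = $9,166.82 − $5,222.12 = $3,944.70.
Break-even = $19,250.00 / $3,944.70 = 4.88 → 5 months.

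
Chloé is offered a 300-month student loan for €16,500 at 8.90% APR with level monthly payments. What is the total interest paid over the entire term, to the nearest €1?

€24,702

Monthly rate = 8.9%/12 = 0.0074167; payment = 16,500 × 0.0074167 / (1 − (1+0.0074167)^−300) = €137.34.
Total paid = 300 × €137.34 = €41,202.00; interest = €41,202.00 − €16,500 = €24,702.00.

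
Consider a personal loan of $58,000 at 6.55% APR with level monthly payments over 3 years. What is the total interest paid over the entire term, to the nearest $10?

Monthly rate = 6.55%/12 = 0.0054583; payment = 58,000 × 0.0054583 / (1 − (1+0.0054583)^−36) = $1,778.96.
Total paid = 36 × $1,778.96 = $64,042.56; interest = $64,042.56 − $58,000 = $6,042.56.

$6,040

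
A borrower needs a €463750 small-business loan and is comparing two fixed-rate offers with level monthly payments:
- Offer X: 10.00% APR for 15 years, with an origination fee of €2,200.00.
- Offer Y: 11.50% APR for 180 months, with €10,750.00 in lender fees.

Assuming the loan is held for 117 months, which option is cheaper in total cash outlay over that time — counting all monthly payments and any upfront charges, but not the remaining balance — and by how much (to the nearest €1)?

Offer X by €59,328

Offer X: at 10.00% the monthly rate is 0.0083333, so the payment is 463,750 × 0.0083333 / (1 − 1.0083333^−180) = €4,983.48.
Offer Y: monthly rate = 11.5%/12 = 0.0095833; payment = 463,750 × 0.0095833 / (1 − (1+0.0095833)^−180) = €5,417.48.
Over 117 months: Offer X costs 117 × €4,983.48 + €2,200.00 = €585,267.16; Offer Y costs 117 × €5,417.48 + €10,750.00 = €644,595.16.
Offer X is cheaper by €644,595.16 − €585,267.16 = €59,328.00.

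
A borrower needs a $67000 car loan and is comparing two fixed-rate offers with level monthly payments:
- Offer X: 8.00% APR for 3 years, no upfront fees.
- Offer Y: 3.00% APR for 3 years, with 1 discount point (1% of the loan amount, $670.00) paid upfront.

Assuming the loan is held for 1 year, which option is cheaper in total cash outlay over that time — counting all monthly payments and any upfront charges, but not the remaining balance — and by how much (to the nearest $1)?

Offer X: monthly rate = 8%/12 = 0.0066667; payment = 67,000 × 0.0066667 / (1 − (1+0.0066667)^−36) = $2,099.54.
Offer Y: monthly rate = 3%/12 = 0.0025000; payment = 67,000 × 0.0025000 / (1 − (1+0.0025000)^−36) = $1,948.44.
Over 12 months: Offer X costs 12 × $2,099.54 = $25,194.48; Offer Y costs 12 × $1,948.44 + $670.00 = $24,051.28.
Offer Y is cheaper by $25,194.48 − $24,051.28 = $1,143.20.

Offer Y by $1,143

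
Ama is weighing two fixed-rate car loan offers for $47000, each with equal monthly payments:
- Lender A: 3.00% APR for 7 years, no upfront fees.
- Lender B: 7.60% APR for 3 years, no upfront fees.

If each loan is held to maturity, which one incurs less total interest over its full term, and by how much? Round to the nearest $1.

Lender A by $543

Lender A: monthly rate = 3%/12 = 0.0025000; payment = 47,000 × 0.0025000 / (1 − (1+0.0025000)^−84) = $621.03.
Total interest on Lender A = 84 × $621.03 − $47,000 = $5,166.52.
Lender B: monthly rate = 7.6%/12 = 0.0063333; payment = 47,000 × 0.0063333 / (1 − (1+0.0063333)^−36) = $1,464.15.
Total interest on Lender B = 36 × $1,464.15 − $47,000 = $5,709.40.
Lender A is lower by $542.88.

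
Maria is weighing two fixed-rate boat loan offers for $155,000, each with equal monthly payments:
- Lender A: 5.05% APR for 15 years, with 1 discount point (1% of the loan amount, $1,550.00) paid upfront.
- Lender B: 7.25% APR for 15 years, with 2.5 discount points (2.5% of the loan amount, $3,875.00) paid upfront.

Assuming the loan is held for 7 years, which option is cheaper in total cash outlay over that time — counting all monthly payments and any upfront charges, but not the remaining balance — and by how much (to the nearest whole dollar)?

Lender A: monthly rate = 5.05%/12 = 0.0042083; payment = 155,000 × 0.0042083 / (1 − (1+0.0042083)^−180) = $1,229.77.
Lender B: monthly rate = 7.25%/12 = 0.0060417; payment = 155,000 × 0.0060417 / (1 − (1+0.0060417)^−180) = $1,414.94.
Over 84 months: Lender A costs 84 × $1,229.77 + $1,550.00 = $104,850.68; Lender B costs 84 × $1,414.94 + $3,875.00 = $122,729.96.
Lender A is cheaper by $122,729.96 − $104,850.68 = $17,879.28.

Lender A by $17,879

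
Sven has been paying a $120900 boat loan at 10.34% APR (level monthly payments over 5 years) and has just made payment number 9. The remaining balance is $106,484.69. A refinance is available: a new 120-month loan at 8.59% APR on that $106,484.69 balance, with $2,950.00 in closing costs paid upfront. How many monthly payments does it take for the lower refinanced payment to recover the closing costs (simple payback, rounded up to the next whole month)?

3 months

Current payment = 120,900 × 10.34%/12 / (1 − (1+0.0086167)^−60) = $2,589.04.
Refinanced payment = 106,484.69 × 0.0071583 / (1 − (1+0.0071583)^−120) = $1,325.39.
Monthly savings = $2,589.04 − $1,325.39 = $1,263.65.
Break-even = $2,950.00 / $1,263.65 = 2.33 → 3 months.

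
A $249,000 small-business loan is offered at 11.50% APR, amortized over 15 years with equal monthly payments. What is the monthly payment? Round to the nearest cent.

Monthly rate = 11.5%/12 = 0.0095833; payment = 249,000 × 0.0095833 / (1 − (1+0.0095833)^−180) = $2,908.79.

$2,908.79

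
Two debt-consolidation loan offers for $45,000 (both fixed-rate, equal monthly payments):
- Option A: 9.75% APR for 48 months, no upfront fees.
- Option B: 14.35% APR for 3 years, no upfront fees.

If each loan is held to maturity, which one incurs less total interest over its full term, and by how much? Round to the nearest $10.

Option A: at 9.75% the monthly rate is 0.0081250, so the payment is 45,000 × 0.0081250 / (1 − 1.0081250^−48) = $1,135.92.
Total interest on Option A = 48 × $1,135.92 − $45,000 = $9,524.16.
Option B: at 14.35% the monthly rate is 0.0119583, so the payment is 45,000 × 0.0119583 / (1 − 1.0119583^−36) = $1,545.65.
Total interest on Option B = 36 × $1,545.65 − $45,000 = $10,643.40.
Option A is lower by $1,119.24.

Option A by $1,120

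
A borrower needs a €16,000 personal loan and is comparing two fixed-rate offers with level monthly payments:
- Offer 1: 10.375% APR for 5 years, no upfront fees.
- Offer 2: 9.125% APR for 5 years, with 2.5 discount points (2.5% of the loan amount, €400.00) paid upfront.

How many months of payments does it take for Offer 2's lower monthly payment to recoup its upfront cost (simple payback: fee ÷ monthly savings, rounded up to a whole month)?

41 months

Offer 1: at 10.375% the monthly rate is 0.0086458, so the payment is 16,000 × 0.0086458 / (1 − 1.0086458^−60) = €342.91.
Offer 2: monthly rate = 9.125%/12 = 0.0076042; payment = 16,000 × 0.0076042 / (1 − (1+0.0076042)^−60) = €333.11.
Monthly savings = €342.91 − €333.11 = €9.80.
Break-even = €400.00 / €9.80 = 40.82 → 41 months.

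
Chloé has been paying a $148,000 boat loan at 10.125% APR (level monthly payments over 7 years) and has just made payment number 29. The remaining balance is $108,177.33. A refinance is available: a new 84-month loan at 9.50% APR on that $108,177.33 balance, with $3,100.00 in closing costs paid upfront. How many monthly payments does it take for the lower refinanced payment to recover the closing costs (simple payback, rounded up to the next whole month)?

5 months

Current payment = 148,000 × 10.125%/12 / (1 − (1+0.0084375)^−84) = $2,466.54.
Refinanced payment = 108,177.33 × 0.0079167 / (1 − (1+0.0079167)^−84) = $1,768.05.
Monthly savings = $2,466.54 − $1,768.05 = $698.49.
Break-even = $3,100.00 / $698.49 = 4.44 → 5 months.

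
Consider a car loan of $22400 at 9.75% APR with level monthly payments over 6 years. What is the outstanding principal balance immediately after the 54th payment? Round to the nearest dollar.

With monthly rate i = 9.75%/12 = 0.0081250, the balance after k of n payments is P · [(1+i)^n − (1+i)^k] / [(1+i)^n − 1].
(1+0.0081250)^72 = 1.79075306 and (1+0.0081250)^54 = 1.54802074, so the balance is 22,400 × (1.79075306 − 1.54802074) / (1.79075306 − 1) = $6,875.98.

$6,876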